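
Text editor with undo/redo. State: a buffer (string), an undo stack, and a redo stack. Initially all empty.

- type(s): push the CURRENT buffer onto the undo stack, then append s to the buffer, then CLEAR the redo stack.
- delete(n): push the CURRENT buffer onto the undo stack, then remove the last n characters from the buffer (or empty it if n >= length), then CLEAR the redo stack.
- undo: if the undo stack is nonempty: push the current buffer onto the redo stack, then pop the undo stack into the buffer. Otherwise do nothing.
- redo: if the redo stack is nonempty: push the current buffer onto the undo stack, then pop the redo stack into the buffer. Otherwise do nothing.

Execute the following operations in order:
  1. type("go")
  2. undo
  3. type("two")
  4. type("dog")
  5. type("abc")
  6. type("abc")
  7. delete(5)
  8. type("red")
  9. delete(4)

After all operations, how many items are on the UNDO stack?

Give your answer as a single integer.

Answer: 7

Derivation:
After op 1 (type): buf='go' undo_depth=1 redo_depth=0
After op 2 (undo): buf='(empty)' undo_depth=0 redo_depth=1
After op 3 (type): buf='two' undo_depth=1 redo_depth=0
After op 4 (type): buf='twodog' undo_depth=2 redo_depth=0
After op 5 (type): buf='twodogabc' undo_depth=3 redo_depth=0
After op 6 (type): buf='twodogabcabc' undo_depth=4 redo_depth=0
After op 7 (delete): buf='twodoga' undo_depth=5 redo_depth=0
After op 8 (type): buf='twodogared' undo_depth=6 redo_depth=0
After op 9 (delete): buf='twodog' undo_depth=7 redo_depth=0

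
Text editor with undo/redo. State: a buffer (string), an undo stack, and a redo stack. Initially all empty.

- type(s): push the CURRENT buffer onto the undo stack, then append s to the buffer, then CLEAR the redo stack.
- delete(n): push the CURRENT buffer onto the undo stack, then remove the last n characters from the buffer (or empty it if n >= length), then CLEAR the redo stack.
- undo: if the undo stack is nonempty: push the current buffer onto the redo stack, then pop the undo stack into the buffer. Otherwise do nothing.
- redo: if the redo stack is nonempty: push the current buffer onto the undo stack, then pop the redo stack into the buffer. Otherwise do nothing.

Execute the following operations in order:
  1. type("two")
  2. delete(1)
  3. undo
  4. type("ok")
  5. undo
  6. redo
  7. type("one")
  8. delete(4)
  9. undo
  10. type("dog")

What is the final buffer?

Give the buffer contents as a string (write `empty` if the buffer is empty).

After op 1 (type): buf='two' undo_depth=1 redo_depth=0
After op 2 (delete): buf='tw' undo_depth=2 redo_depth=0
After op 3 (undo): buf='two' undo_depth=1 redo_depth=1
After op 4 (type): buf='twook' undo_depth=2 redo_depth=0
After op 5 (undo): buf='two' undo_depth=1 redo_depth=1
After op 6 (redo): buf='twook' undo_depth=2 redo_depth=0
After op 7 (type): buf='twookone' undo_depth=3 redo_depth=0
After op 8 (delete): buf='twoo' undo_depth=4 redo_depth=0
After op 9 (undo): buf='twookone' undo_depth=3 redo_depth=1
After op 10 (type): buf='twookonedog' undo_depth=4 redo_depth=0

Answer: twookonedog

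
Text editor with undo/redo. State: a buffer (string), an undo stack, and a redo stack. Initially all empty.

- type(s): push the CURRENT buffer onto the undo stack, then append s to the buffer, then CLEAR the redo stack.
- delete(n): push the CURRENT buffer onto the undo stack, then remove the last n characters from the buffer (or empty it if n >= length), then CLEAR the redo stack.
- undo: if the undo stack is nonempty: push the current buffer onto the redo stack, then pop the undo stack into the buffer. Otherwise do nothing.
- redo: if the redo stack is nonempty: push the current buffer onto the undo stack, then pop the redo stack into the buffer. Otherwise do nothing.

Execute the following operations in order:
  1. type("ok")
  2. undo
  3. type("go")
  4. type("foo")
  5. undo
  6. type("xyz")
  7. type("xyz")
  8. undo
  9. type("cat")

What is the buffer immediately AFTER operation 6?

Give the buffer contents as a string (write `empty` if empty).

Answer: goxyz

Derivation:
After op 1 (type): buf='ok' undo_depth=1 redo_depth=0
After op 2 (undo): buf='(empty)' undo_depth=0 redo_depth=1
After op 3 (type): buf='go' undo_depth=1 redo_depth=0
After op 4 (type): buf='gofoo' undo_depth=2 redo_depth=0
After op 5 (undo): buf='go' undo_depth=1 redo_depth=1
After op 6 (type): buf='goxyz' undo_depth=2 redo_depth=0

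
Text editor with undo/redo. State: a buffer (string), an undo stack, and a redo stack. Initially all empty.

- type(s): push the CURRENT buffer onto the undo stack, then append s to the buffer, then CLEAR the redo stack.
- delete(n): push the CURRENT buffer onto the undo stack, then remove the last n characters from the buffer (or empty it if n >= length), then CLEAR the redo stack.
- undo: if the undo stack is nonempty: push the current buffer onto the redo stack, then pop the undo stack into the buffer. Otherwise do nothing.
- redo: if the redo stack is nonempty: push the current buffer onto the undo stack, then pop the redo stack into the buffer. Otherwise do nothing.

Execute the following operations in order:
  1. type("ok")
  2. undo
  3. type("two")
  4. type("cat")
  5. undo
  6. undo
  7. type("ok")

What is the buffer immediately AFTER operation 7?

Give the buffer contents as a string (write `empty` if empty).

After op 1 (type): buf='ok' undo_depth=1 redo_depth=0
After op 2 (undo): buf='(empty)' undo_depth=0 redo_depth=1
After op 3 (type): buf='two' undo_depth=1 redo_depth=0
After op 4 (type): buf='twocat' undo_depth=2 redo_depth=0
After op 5 (undo): buf='two' undo_depth=1 redo_depth=1
After op 6 (undo): buf='(empty)' undo_depth=0 redo_depth=2
After op 7 (type): buf='ok' undo_depth=1 redo_depth=0

Answer: ok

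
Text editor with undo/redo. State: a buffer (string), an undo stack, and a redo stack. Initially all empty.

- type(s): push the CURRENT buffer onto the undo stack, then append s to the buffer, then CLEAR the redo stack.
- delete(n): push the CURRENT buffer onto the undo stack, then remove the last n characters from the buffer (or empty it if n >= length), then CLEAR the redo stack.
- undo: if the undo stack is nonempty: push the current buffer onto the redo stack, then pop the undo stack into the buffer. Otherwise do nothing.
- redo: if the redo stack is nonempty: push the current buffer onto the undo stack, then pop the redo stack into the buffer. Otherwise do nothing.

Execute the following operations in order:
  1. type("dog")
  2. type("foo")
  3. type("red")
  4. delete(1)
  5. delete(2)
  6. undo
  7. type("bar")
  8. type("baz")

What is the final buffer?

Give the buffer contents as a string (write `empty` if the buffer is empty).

Answer: dogfoorebarbaz

Derivation:
After op 1 (type): buf='dog' undo_depth=1 redo_depth=0
After op 2 (type): buf='dogfoo' undo_depth=2 redo_depth=0
After op 3 (type): buf='dogfoored' undo_depth=3 redo_depth=0
After op 4 (delete): buf='dogfoore' undo_depth=4 redo_depth=0
After op 5 (delete): buf='dogfoo' undo_depth=5 redo_depth=0
After op 6 (undo): buf='dogfoore' undo_depth=4 redo_depth=1
After op 7 (type): buf='dogfoorebar' undo_depth=5 redo_depth=0
After op 8 (type): buf='dogfoorebarbaz' undo_depth=6 redo_depth=0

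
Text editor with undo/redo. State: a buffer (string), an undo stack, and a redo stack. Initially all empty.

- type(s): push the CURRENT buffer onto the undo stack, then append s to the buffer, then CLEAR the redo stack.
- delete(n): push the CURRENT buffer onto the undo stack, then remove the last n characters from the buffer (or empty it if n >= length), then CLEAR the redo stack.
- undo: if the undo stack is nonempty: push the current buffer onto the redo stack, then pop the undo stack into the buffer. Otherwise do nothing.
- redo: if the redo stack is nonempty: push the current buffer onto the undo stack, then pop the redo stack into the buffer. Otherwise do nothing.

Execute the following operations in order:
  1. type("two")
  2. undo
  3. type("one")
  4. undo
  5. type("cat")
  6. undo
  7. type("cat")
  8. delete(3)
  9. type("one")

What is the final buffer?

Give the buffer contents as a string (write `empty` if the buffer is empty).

Answer: one

Derivation:
After op 1 (type): buf='two' undo_depth=1 redo_depth=0
After op 2 (undo): buf='(empty)' undo_depth=0 redo_depth=1
After op 3 (type): buf='one' undo_depth=1 redo_depth=0
After op 4 (undo): buf='(empty)' undo_depth=0 redo_depth=1
After op 5 (type): buf='cat' undo_depth=1 redo_depth=0
After op 6 (undo): buf='(empty)' undo_depth=0 redo_depth=1
After op 7 (type): buf='cat' undo_depth=1 redo_depth=0
After op 8 (delete): buf='(empty)' undo_depth=2 redo_depth=0
After op 9 (type): buf='one' undo_depth=3 redo_depth=0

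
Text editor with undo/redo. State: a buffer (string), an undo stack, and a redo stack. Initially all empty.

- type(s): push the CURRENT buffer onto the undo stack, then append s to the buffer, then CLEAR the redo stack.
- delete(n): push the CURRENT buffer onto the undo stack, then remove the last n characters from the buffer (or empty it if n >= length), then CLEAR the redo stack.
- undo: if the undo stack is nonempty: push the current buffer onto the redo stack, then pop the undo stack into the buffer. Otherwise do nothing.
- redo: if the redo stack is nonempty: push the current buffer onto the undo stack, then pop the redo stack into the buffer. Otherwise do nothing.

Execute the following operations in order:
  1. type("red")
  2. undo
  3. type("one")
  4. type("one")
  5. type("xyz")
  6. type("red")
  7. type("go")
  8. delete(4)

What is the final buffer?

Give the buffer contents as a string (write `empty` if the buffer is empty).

Answer: oneonexyzr

Derivation:
After op 1 (type): buf='red' undo_depth=1 redo_depth=0
After op 2 (undo): buf='(empty)' undo_depth=0 redo_depth=1
After op 3 (type): buf='one' undo_depth=1 redo_depth=0
After op 4 (type): buf='oneone' undo_depth=2 redo_depth=0
After op 5 (type): buf='oneonexyz' undo_depth=3 redo_depth=0
After op 6 (type): buf='oneonexyzred' undo_depth=4 redo_depth=0
After op 7 (type): buf='oneonexyzredgo' undo_depth=5 redo_depth=0
After op 8 (delete): buf='oneonexyzr' undo_depth=6 redo_depth=0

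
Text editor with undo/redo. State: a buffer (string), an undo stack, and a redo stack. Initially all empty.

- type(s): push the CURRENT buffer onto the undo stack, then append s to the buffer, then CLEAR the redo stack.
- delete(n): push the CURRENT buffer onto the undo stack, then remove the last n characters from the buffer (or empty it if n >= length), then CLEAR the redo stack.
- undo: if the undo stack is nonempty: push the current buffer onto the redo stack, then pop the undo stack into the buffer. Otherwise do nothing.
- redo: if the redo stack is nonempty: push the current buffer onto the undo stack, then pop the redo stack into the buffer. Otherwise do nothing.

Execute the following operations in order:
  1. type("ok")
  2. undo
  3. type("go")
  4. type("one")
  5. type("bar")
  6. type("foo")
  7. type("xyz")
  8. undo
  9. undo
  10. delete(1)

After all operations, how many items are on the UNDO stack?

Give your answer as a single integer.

Answer: 4

Derivation:
After op 1 (type): buf='ok' undo_depth=1 redo_depth=0
After op 2 (undo): buf='(empty)' undo_depth=0 redo_depth=1
After op 3 (type): buf='go' undo_depth=1 redo_depth=0
After op 4 (type): buf='goone' undo_depth=2 redo_depth=0
After op 5 (type): buf='goonebar' undo_depth=3 redo_depth=0
After op 6 (type): buf='goonebarfoo' undo_depth=4 redo_depth=0
After op 7 (type): buf='goonebarfooxyz' undo_depth=5 redo_depth=0
After op 8 (undo): buf='goonebarfoo' undo_depth=4 redo_depth=1
After op 9 (undo): buf='goonebar' undo_depth=3 redo_depth=2
After op 10 (delete): buf='gooneba' undo_depth=4 redo_depth=0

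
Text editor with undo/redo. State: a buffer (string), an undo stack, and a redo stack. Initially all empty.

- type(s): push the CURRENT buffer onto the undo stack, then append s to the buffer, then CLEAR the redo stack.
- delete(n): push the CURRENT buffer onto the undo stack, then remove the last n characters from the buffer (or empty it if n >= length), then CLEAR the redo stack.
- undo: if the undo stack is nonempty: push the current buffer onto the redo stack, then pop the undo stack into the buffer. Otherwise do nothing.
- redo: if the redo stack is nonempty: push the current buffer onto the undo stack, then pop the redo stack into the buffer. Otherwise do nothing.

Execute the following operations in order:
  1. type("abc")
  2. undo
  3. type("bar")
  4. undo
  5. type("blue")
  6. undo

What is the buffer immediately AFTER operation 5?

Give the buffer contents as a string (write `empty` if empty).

Answer: blue

Derivation:
After op 1 (type): buf='abc' undo_depth=1 redo_depth=0
After op 2 (undo): buf='(empty)' undo_depth=0 redo_depth=1
After op 3 (type): buf='bar' undo_depth=1 redo_depth=0
After op 4 (undo): buf='(empty)' undo_depth=0 redo_depth=1
After op 5 (type): buf='blue' undo_depth=1 redo_depth=0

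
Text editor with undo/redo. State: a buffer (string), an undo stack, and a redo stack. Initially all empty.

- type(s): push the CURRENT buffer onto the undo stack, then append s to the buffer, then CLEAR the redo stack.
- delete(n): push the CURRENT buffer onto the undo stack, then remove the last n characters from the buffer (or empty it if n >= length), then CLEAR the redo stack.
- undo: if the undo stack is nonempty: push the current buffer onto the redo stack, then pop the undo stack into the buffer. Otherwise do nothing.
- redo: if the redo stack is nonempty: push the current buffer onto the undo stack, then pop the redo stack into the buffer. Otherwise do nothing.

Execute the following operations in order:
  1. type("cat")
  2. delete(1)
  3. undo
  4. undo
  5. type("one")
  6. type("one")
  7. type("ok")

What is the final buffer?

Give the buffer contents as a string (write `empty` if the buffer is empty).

After op 1 (type): buf='cat' undo_depth=1 redo_depth=0
After op 2 (delete): buf='ca' undo_depth=2 redo_depth=0
After op 3 (undo): buf='cat' undo_depth=1 redo_depth=1
After op 4 (undo): buf='(empty)' undo_depth=0 redo_depth=2
After op 5 (type): buf='one' undo_depth=1 redo_depth=0
After op 6 (type): buf='oneone' undo_depth=2 redo_depth=0
After op 7 (type): buf='oneoneok' undo_depth=3 redo_depth=0

Answer: oneoneok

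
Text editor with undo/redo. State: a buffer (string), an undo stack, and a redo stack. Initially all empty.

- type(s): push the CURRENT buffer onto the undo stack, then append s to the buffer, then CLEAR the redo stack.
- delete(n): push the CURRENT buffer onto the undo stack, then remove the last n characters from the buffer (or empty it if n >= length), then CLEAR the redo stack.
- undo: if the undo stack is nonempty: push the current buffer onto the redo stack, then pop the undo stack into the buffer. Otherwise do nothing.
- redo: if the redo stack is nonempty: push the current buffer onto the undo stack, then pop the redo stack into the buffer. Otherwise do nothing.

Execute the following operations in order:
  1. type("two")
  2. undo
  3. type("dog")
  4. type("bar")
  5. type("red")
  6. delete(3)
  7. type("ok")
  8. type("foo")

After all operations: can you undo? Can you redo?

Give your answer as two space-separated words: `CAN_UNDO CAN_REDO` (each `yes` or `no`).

After op 1 (type): buf='two' undo_depth=1 redo_depth=0
After op 2 (undo): buf='(empty)' undo_depth=0 redo_depth=1
After op 3 (type): buf='dog' undo_depth=1 redo_depth=0
After op 4 (type): buf='dogbar' undo_depth=2 redo_depth=0
After op 5 (type): buf='dogbarred' undo_depth=3 redo_depth=0
After op 6 (delete): buf='dogbar' undo_depth=4 redo_depth=0
After op 7 (type): buf='dogbarok' undo_depth=5 redo_depth=0
After op 8 (type): buf='dogbarokfoo' undo_depth=6 redo_depth=0

Answer: yes no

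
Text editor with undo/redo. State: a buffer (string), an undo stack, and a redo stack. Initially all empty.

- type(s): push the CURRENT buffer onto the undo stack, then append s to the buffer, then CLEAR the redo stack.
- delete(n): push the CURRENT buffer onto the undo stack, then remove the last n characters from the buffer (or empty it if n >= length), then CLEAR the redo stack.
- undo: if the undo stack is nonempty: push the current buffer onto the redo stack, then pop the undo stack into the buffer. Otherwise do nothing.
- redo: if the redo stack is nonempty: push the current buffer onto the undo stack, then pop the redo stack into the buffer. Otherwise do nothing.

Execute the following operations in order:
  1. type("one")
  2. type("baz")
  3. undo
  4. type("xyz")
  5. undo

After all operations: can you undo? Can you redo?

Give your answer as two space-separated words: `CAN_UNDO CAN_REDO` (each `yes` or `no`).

Answer: yes yes

Derivation:
After op 1 (type): buf='one' undo_depth=1 redo_depth=0
After op 2 (type): buf='onebaz' undo_depth=2 redo_depth=0
After op 3 (undo): buf='one' undo_depth=1 redo_depth=1
After op 4 (type): buf='onexyz' undo_depth=2 redo_depth=0
After op 5 (undo): buf='one' undo_depth=1 redo_depth=1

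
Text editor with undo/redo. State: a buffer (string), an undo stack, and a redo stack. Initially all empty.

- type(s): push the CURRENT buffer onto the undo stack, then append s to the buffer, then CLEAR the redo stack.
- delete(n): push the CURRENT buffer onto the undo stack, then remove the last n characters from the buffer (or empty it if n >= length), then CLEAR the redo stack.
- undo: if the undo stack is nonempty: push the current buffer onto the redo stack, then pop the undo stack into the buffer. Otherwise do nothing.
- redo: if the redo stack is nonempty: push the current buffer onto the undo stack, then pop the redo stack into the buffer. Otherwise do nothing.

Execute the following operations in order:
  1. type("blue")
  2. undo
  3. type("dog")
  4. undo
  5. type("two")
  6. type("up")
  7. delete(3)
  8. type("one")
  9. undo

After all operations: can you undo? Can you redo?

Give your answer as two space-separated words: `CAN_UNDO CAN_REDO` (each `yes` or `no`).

Answer: yes yes

Derivation:
After op 1 (type): buf='blue' undo_depth=1 redo_depth=0
After op 2 (undo): buf='(empty)' undo_depth=0 redo_depth=1
After op 3 (type): buf='dog' undo_depth=1 redo_depth=0
After op 4 (undo): buf='(empty)' undo_depth=0 redo_depth=1
After op 5 (type): buf='two' undo_depth=1 redo_depth=0
After op 6 (type): buf='twoup' undo_depth=2 redo_depth=0
After op 7 (delete): buf='tw' undo_depth=3 redo_depth=0
After op 8 (type): buf='twone' undo_depth=4 redo_depth=0
After op 9 (undo): buf='tw' undo_depth=3 redo_depth=1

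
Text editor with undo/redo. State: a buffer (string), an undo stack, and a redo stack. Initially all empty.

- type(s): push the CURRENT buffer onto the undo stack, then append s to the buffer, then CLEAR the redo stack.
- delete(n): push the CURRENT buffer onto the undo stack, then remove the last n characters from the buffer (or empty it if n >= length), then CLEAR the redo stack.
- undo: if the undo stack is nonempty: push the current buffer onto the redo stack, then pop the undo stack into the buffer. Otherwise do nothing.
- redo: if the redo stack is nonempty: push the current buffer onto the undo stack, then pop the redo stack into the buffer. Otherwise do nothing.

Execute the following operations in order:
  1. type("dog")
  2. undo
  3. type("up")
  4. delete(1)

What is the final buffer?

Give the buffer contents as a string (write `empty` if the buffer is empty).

After op 1 (type): buf='dog' undo_depth=1 redo_depth=0
After op 2 (undo): buf='(empty)' undo_depth=0 redo_depth=1
After op 3 (type): buf='up' undo_depth=1 redo_depth=0
After op 4 (delete): buf='u' undo_depth=2 redo_depth=0

Answer: u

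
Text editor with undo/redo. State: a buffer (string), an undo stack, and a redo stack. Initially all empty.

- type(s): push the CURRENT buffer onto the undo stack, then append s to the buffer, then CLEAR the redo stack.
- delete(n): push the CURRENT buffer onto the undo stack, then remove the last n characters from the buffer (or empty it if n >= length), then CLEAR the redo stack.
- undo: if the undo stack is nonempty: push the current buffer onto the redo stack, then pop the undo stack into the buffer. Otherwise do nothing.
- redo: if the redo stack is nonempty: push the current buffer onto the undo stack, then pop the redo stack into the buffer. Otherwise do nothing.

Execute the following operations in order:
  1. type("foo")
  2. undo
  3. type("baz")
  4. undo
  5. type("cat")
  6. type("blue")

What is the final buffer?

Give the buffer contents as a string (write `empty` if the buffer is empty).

After op 1 (type): buf='foo' undo_depth=1 redo_depth=0
After op 2 (undo): buf='(empty)' undo_depth=0 redo_depth=1
After op 3 (type): buf='baz' undo_depth=1 redo_depth=0
After op 4 (undo): buf='(empty)' undo_depth=0 redo_depth=1
After op 5 (type): buf='cat' undo_depth=1 redo_depth=0
After op 6 (type): buf='catblue' undo_depth=2 redo_depth=0

Answer: catblue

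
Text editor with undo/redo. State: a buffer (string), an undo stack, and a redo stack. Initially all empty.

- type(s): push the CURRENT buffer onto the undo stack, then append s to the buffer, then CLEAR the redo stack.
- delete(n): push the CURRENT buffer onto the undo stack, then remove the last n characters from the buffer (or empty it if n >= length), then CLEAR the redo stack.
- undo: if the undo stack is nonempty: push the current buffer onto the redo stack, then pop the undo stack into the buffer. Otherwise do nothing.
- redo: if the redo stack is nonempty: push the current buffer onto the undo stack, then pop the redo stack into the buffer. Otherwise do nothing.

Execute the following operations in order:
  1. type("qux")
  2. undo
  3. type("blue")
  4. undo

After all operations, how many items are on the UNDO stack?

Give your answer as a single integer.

After op 1 (type): buf='qux' undo_depth=1 redo_depth=0
After op 2 (undo): buf='(empty)' undo_depth=0 redo_depth=1
After op 3 (type): buf='blue' undo_depth=1 redo_depth=0
After op 4 (undo): buf='(empty)' undo_depth=0 redo_depth=1

Answer: 0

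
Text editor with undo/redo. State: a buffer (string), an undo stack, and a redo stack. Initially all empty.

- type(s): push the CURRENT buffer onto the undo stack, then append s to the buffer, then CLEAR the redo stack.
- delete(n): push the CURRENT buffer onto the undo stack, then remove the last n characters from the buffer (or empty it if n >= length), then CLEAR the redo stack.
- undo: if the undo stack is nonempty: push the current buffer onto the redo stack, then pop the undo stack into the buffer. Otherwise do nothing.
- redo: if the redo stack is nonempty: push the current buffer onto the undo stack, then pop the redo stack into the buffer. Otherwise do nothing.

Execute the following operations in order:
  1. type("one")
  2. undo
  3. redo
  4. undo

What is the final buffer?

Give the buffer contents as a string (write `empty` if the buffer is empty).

Answer: empty

Derivation:
After op 1 (type): buf='one' undo_depth=1 redo_depth=0
After op 2 (undo): buf='(empty)' undo_depth=0 redo_depth=1
After op 3 (redo): buf='one' undo_depth=1 redo_depth=0
After op 4 (undo): buf='(empty)' undo_depth=0 redo_depth=1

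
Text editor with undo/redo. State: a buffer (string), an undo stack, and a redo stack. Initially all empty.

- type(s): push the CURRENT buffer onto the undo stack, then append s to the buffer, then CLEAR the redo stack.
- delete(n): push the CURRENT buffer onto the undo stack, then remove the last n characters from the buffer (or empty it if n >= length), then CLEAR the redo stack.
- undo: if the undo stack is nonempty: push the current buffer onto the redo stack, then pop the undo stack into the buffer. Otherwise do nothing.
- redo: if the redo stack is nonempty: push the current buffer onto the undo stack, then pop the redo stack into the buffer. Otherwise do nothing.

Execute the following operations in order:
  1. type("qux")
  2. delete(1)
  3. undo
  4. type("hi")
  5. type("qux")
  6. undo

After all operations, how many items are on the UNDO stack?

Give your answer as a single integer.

Answer: 2

Derivation:
After op 1 (type): buf='qux' undo_depth=1 redo_depth=0
After op 2 (delete): buf='qu' undo_depth=2 redo_depth=0
After op 3 (undo): buf='qux' undo_depth=1 redo_depth=1
After op 4 (type): buf='quxhi' undo_depth=2 redo_depth=0
After op 5 (type): buf='quxhiqux' undo_depth=3 redo_depth=0
After op 6 (undo): buf='quxhi' undo_depth=2 redo_depth=1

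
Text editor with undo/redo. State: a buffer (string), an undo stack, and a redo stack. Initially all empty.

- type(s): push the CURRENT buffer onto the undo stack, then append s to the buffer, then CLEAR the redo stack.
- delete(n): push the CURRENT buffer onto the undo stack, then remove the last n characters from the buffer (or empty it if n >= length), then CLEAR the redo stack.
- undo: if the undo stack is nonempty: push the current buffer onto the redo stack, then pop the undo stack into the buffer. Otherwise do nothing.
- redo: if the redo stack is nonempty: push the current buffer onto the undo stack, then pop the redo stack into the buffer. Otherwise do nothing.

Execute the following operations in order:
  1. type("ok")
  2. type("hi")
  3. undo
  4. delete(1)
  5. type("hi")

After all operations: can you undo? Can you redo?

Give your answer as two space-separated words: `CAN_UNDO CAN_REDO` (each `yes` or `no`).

After op 1 (type): buf='ok' undo_depth=1 redo_depth=0
After op 2 (type): buf='okhi' undo_depth=2 redo_depth=0
After op 3 (undo): buf='ok' undo_depth=1 redo_depth=1
After op 4 (delete): buf='o' undo_depth=2 redo_depth=0
After op 5 (type): buf='ohi' undo_depth=3 redo_depth=0

Answer: yes no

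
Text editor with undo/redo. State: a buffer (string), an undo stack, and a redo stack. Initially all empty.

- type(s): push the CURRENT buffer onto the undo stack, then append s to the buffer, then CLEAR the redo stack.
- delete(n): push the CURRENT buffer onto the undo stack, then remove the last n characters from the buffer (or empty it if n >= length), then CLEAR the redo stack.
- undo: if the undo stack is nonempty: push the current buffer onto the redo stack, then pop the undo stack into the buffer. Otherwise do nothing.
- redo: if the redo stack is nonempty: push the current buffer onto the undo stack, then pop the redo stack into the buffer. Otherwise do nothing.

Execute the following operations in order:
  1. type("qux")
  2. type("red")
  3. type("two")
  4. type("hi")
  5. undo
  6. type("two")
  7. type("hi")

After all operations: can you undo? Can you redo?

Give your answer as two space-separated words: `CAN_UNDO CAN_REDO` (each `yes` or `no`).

Answer: yes no

Derivation:
After op 1 (type): buf='qux' undo_depth=1 redo_depth=0
After op 2 (type): buf='quxred' undo_depth=2 redo_depth=0
After op 3 (type): buf='quxredtwo' undo_depth=3 redo_depth=0
After op 4 (type): buf='quxredtwohi' undo_depth=4 redo_depth=0
After op 5 (undo): buf='quxredtwo' undo_depth=3 redo_depth=1
After op 6 (type): buf='quxredtwotwo' undo_depth=4 redo_depth=0
After op 7 (type): buf='quxredtwotwohi' undo_depth=5 redo_depth=0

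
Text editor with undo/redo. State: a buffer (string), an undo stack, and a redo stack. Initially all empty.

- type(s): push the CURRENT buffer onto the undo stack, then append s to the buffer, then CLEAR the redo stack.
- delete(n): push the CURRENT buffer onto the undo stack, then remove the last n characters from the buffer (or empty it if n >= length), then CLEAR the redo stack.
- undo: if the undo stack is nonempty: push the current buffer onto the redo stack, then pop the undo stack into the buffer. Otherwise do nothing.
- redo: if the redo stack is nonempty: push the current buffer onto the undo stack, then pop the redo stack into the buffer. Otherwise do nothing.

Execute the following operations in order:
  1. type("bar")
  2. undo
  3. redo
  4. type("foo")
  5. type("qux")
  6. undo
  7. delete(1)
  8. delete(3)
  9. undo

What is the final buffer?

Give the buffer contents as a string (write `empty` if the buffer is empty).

Answer: barfo

Derivation:
After op 1 (type): buf='bar' undo_depth=1 redo_depth=0
After op 2 (undo): buf='(empty)' undo_depth=0 redo_depth=1
After op 3 (redo): buf='bar' undo_depth=1 redo_depth=0
After op 4 (type): buf='barfoo' undo_depth=2 redo_depth=0
After op 5 (type): buf='barfooqux' undo_depth=3 redo_depth=0
After op 6 (undo): buf='barfoo' undo_depth=2 redo_depth=1
After op 7 (delete): buf='barfo' undo_depth=3 redo_depth=0
After op 8 (delete): buf='ba' undo_depth=4 redo_depth=0
After op 9 (undo): buf='barfo' undo_depth=3 redo_depth=1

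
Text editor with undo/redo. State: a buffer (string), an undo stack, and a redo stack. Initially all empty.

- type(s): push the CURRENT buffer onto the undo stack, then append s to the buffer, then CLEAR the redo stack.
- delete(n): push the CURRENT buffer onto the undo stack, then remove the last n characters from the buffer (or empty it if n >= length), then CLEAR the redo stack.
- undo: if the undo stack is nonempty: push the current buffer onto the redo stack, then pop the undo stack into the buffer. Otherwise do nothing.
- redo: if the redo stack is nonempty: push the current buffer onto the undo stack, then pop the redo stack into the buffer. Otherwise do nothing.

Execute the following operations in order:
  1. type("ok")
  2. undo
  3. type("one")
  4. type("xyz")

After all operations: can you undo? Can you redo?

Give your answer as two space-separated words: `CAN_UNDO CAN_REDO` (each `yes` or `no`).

After op 1 (type): buf='ok' undo_depth=1 redo_depth=0
After op 2 (undo): buf='(empty)' undo_depth=0 redo_depth=1
After op 3 (type): buf='one' undo_depth=1 redo_depth=0
After op 4 (type): buf='onexyz' undo_depth=2 redo_depth=0

Answer: yes no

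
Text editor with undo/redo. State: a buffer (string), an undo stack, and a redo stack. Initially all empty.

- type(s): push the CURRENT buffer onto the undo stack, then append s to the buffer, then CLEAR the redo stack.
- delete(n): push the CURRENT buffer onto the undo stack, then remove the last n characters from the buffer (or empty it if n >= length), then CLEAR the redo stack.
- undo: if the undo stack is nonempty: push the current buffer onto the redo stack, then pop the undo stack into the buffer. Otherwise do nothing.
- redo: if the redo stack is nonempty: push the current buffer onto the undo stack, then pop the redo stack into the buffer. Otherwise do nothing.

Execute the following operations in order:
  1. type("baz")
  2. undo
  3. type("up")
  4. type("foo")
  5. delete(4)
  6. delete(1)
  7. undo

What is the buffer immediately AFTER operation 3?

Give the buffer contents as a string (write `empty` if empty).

Answer: up

Derivation:
After op 1 (type): buf='baz' undo_depth=1 redo_depth=0
After op 2 (undo): buf='(empty)' undo_depth=0 redo_depth=1
After op 3 (type): buf='up' undo_depth=1 redo_depth=0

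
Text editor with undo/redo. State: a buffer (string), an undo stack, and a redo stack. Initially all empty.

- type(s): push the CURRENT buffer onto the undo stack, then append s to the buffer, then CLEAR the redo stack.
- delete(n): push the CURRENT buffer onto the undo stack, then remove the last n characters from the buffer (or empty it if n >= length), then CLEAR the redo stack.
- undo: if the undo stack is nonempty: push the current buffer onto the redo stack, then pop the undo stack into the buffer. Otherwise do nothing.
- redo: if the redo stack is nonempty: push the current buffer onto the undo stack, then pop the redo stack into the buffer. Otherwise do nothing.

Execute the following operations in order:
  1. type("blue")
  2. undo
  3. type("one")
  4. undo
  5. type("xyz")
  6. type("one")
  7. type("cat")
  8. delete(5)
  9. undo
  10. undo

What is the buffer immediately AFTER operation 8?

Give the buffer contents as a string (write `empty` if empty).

Answer: xyzo

Derivation:
After op 1 (type): buf='blue' undo_depth=1 redo_depth=0
After op 2 (undo): buf='(empty)' undo_depth=0 redo_depth=1
After op 3 (type): buf='one' undo_depth=1 redo_depth=0
After op 4 (undo): buf='(empty)' undo_depth=0 redo_depth=1
After op 5 (type): buf='xyz' undo_depth=1 redo_depth=0
After op 6 (type): buf='xyzone' undo_depth=2 redo_depth=0
After op 7 (type): buf='xyzonecat' undo_depth=3 redo_depth=0
After op 8 (delete): buf='xyzo' undo_depth=4 redo_depth=0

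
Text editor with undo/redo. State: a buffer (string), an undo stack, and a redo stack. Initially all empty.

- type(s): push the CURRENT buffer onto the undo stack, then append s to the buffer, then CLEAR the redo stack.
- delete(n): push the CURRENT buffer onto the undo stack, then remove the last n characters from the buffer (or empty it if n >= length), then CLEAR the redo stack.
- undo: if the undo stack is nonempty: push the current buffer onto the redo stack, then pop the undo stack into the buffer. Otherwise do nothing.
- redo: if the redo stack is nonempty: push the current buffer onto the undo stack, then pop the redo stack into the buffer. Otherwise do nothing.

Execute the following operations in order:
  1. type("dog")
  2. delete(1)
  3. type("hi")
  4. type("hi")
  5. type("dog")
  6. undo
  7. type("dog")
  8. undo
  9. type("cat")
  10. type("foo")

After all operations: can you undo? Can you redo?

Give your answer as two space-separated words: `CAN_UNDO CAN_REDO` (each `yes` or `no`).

After op 1 (type): buf='dog' undo_depth=1 redo_depth=0
After op 2 (delete): buf='do' undo_depth=2 redo_depth=0
After op 3 (type): buf='dohi' undo_depth=3 redo_depth=0
After op 4 (type): buf='dohihi' undo_depth=4 redo_depth=0
After op 5 (type): buf='dohihidog' undo_depth=5 redo_depth=0
After op 6 (undo): buf='dohihi' undo_depth=4 redo_depth=1
After op 7 (type): buf='dohihidog' undo_depth=5 redo_depth=0
After op 8 (undo): buf='dohihi' undo_depth=4 redo_depth=1
After op 9 (type): buf='dohihicat' undo_depth=5 redo_depth=0
After op 10 (type): buf='dohihicatfoo' undo_depth=6 redo_depth=0

Answer: yes no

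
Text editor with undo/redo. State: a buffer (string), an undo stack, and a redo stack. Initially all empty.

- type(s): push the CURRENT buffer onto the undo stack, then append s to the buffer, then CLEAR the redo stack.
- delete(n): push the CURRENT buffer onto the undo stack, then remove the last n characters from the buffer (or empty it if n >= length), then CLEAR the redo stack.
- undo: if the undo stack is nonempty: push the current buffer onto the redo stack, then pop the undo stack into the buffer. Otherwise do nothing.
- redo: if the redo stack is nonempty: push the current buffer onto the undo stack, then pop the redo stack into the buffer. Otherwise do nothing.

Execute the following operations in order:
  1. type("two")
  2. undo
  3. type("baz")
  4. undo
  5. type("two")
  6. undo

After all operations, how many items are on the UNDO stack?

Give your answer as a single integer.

After op 1 (type): buf='two' undo_depth=1 redo_depth=0
After op 2 (undo): buf='(empty)' undo_depth=0 redo_depth=1
After op 3 (type): buf='baz' undo_depth=1 redo_depth=0
After op 4 (undo): buf='(empty)' undo_depth=0 redo_depth=1
After op 5 (type): buf='two' undo_depth=1 redo_depth=0
After op 6 (undo): buf='(empty)' undo_depth=0 redo_depth=1

Answer: 0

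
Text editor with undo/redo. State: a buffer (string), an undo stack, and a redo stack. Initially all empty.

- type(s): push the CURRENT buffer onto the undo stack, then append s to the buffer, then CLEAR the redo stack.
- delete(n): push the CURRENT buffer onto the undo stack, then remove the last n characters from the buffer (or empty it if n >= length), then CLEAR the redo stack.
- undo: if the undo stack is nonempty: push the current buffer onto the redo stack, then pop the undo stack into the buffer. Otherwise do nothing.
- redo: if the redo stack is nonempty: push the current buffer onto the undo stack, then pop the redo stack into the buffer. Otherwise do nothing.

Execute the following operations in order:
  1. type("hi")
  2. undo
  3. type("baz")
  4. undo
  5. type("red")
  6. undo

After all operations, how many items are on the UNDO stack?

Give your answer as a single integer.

Answer: 0

Derivation:
After op 1 (type): buf='hi' undo_depth=1 redo_depth=0
After op 2 (undo): buf='(empty)' undo_depth=0 redo_depth=1
After op 3 (type): buf='baz' undo_depth=1 redo_depth=0
After op 4 (undo): buf='(empty)' undo_depth=0 redo_depth=1
After op 5 (type): buf='red' undo_depth=1 redo_depth=0
After op 6 (undo): buf='(empty)' undo_depth=0 redo_depth=1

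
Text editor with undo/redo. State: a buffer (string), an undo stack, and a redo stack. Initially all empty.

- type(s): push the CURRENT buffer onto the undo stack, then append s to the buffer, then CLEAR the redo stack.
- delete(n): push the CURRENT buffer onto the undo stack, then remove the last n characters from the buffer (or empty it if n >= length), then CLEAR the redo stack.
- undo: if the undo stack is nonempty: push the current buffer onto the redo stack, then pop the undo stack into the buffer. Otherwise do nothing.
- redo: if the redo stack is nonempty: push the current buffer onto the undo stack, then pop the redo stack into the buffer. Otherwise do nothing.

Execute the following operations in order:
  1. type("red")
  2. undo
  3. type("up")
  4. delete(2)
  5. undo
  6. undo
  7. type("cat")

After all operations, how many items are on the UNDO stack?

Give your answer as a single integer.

Answer: 1

Derivation:
After op 1 (type): buf='red' undo_depth=1 redo_depth=0
After op 2 (undo): buf='(empty)' undo_depth=0 redo_depth=1
After op 3 (type): buf='up' undo_depth=1 redo_depth=0
After op 4 (delete): buf='(empty)' undo_depth=2 redo_depth=0
After op 5 (undo): buf='up' undo_depth=1 redo_depth=1
After op 6 (undo): buf='(empty)' undo_depth=0 redo_depth=2
After op 7 (type): buf='cat' undo_depth=1 redo_depth=0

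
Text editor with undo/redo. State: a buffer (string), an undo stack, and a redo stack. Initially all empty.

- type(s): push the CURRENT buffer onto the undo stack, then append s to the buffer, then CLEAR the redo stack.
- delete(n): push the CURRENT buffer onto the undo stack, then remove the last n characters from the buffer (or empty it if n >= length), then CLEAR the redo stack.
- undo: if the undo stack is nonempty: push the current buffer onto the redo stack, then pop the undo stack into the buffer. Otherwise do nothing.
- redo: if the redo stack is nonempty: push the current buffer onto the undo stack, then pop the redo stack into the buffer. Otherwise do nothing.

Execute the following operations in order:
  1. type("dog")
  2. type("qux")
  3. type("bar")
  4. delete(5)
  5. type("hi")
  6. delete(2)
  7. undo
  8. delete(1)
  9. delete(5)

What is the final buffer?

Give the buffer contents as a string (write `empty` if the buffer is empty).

Answer: empty

Derivation:
After op 1 (type): buf='dog' undo_depth=1 redo_depth=0
After op 2 (type): buf='dogqux' undo_depth=2 redo_depth=0
After op 3 (type): buf='dogquxbar' undo_depth=3 redo_depth=0
After op 4 (delete): buf='dogq' undo_depth=4 redo_depth=0
After op 5 (type): buf='dogqhi' undo_depth=5 redo_depth=0
After op 6 (delete): buf='dogq' undo_depth=6 redo_depth=0
After op 7 (undo): buf='dogqhi' undo_depth=5 redo_depth=1
After op 8 (delete): buf='dogqh' undo_depth=6 redo_depth=0
After op 9 (delete): buf='(empty)' undo_depth=7 redo_depth=0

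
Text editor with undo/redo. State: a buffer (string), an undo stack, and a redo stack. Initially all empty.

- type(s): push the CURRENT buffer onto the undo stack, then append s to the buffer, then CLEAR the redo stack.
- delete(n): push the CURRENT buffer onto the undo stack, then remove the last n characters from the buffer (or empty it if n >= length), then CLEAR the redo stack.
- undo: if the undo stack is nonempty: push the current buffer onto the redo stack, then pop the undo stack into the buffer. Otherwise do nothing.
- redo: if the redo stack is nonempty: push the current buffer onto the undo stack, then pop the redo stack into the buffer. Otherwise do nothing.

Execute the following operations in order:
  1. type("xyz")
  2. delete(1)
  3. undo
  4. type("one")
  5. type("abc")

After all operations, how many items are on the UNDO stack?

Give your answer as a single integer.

After op 1 (type): buf='xyz' undo_depth=1 redo_depth=0
After op 2 (delete): buf='xy' undo_depth=2 redo_depth=0
After op 3 (undo): buf='xyz' undo_depth=1 redo_depth=1
After op 4 (type): buf='xyzone' undo_depth=2 redo_depth=0
After op 5 (type): buf='xyzoneabc' undo_depth=3 redo_depth=0

Answer: 3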